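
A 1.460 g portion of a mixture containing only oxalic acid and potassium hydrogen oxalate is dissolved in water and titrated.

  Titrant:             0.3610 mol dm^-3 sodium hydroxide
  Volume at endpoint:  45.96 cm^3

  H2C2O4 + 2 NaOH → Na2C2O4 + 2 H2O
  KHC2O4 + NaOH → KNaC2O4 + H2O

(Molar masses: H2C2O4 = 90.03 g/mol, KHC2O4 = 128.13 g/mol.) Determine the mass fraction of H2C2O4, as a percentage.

n(NaOH) = 0.04596 × 0.3610 = 0.01659 mol
Let x = n(H2C2O4), y = n(KHC2O4).
Titrant: 2x + 1y = 0.01659;  mass: 90.03x + 128.13y = 1.460
Solving, x = 4.006 × 10^-3 mol, y = 8.580 × 10^-3 mol
mass of H2C2O4 = 4.006 × 10^-3 × 90.03 = 0.3606 g
% H2C2O4 = 0.3606 / 1.460 × 100 = 24.70 %

24.70 %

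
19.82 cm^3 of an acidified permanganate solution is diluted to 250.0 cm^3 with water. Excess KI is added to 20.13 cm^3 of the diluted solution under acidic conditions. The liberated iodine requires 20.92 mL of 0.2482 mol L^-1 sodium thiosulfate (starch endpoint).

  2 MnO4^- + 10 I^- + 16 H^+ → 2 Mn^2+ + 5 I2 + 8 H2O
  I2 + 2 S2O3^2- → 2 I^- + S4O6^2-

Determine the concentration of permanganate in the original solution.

0.6507 mol/L

n(S2O3^2-) = 0.02092 × 0.2482 = 5.192 × 10^-3 mol
n(I2) = n(S2O3^2-)/2 = 2.596 × 10^-3 mol
From the 2:5 ratio, n(MnO4^-) in the aliquot = 2/5 × 2.596 × 10^-3 = 1.038 × 10^-3 mol
[MnO4^-]_dilute = 1.038 × 10^-3 / 0.02013 = 0.05159 mol/L
[MnO4^-]_original = 0.05159 × 250.0/19.82 = 0.6507 mol/L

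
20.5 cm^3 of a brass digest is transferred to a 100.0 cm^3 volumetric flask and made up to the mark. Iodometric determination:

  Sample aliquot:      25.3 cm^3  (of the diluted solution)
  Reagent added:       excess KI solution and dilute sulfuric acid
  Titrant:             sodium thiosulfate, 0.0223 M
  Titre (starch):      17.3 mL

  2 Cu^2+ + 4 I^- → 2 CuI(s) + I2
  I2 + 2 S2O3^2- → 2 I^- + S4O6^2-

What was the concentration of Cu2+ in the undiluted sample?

0.0744 M

n(S2O3^2-) = 0.0173 × 0.0223 = 3.86 × 10^-4 mol
n(I2) = n(S2O3^2-)/2 = 1.93 × 10^-4 mol
From the 2:1 ratio, n(Cu2+) in the aliquot = 2/1 × 1.93 × 10^-4 = 3.86 × 10^-4 mol
[Cu2+]_dilute = 3.86 × 10^-4 / 0.0253 = 0.0152 mol/L
[Cu2+]_original = 0.0152 × 100.0/20.5 = 0.0744 mol/L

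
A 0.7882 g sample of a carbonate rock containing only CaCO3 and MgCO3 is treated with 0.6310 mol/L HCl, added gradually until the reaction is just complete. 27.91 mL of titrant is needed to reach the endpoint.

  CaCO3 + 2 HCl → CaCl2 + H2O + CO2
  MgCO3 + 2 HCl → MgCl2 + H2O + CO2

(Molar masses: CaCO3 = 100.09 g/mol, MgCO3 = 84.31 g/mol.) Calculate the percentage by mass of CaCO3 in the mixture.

n(HCl) = 0.02791 × 0.6310 = 0.01761 mol
Let x = n(CaCO3), y = n(MgCO3).
Titrant: 2x + 2y = 0.01761;  mass: 100.09x + 84.31y = 0.7882
Solving, x = 2.902 × 10^-3 mol, y = 5.903 × 10^-3 mol
mass of CaCO3 = 2.902 × 10^-3 × 100.09 = 0.2905 g
% CaCO3 = 0.2905 / 0.7882 × 100 = 36.86 %

36.86 %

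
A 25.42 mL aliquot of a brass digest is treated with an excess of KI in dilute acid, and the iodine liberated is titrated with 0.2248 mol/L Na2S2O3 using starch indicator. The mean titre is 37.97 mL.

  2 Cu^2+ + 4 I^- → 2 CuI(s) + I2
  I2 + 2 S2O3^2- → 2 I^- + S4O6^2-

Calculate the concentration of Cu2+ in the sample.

n(S2O3^2-) = 0.03797 × 0.2248 = 8.536 × 10^-3 mol
n(I2) = n(S2O3^2-)/2 = 4.268 × 10^-3 mol
From the 2:1 ratio, n(Cu2+) in the aliquot = 2/1 × 4.268 × 10^-3 = 8.536 × 10^-3 mol
[Cu2+] = 8.536 × 10^-3 / 0.02542 = 0.3358 mol/L

0.3358 mol/L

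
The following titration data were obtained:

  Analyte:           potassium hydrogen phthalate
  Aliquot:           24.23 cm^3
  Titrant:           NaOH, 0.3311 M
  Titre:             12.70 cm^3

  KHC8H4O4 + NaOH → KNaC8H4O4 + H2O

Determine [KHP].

0.1735 M

n(NaOH) = 0.01270 L × 0.3311 mol/L = 4.205 × 10^-3 mol
n(KHC8H4O4) = 4.205 × 10^-3 mol (1:1 mole ratio)
[KHC8H4O4] = 4.205 × 10^-3 mol / 0.02423 L = 0.1735 mol/L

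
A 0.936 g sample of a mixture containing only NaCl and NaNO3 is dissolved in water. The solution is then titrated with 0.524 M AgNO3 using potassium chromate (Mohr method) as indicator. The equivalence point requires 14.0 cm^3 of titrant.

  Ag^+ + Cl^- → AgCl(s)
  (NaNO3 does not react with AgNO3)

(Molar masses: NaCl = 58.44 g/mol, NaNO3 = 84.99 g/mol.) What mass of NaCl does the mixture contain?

n(AgNO3) = 0.0140 × 0.524 = 7.34 × 10^-3 mol
Let x = n(NaCl), y = n(NaNO3).
Titrant: 1x = 7.34 × 10^-3;  mass: 58.44x + 84.99y = 0.936
Solving, x = 7.34 × 10^-3 mol, y = 5.97 × 10^-3 mol
mass of NaCl = 7.34 × 10^-3 × 58.44 = 0.429 g

0.429 g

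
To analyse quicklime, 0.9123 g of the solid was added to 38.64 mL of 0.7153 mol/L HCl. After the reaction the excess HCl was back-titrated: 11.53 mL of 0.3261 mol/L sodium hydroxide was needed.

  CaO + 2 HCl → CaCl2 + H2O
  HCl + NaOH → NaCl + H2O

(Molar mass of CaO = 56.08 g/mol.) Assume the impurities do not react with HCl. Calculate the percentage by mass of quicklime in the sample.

n(HCl) added = 0.03864 × 0.7153 = 0.02764 mol
n(NaOH) used in back-titration = 0.01153 × 0.3261 = 3.760 × 10^-3 mol
n(HCl) left over = 3.760 × 10^-3 mol (1:1 ratio)
n(HCl) consumed by analyte = 0.02764 − 3.760 × 10^-3 = 0.02388 mol
From the 1:2 ratio, n(CaO) = 1/2 × 0.02388 = 0.01194 mol
mass of CaO = 0.01194 × 56.08 = 0.6696 g
% CaO = 0.6696 / 0.9123 × 100 = 73.39 %

73.39 %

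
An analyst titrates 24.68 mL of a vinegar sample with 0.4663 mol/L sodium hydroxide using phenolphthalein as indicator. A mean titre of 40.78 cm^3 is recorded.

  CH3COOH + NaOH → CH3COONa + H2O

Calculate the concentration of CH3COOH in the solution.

0.7705 mol/L

n(NaOH) = 0.04078 L × 0.4663 mol/L = 0.01902 mol
n(CH3COOH) = 0.01902 mol (1:1 mole ratio)
[CH3COOH] = 0.01902 mol / 0.02468 L = 0.7705 mol/L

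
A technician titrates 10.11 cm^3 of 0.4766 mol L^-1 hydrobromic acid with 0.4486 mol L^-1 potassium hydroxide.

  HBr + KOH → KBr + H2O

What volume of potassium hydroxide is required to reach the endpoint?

n(HBr) = 0.01011 L × 0.4766 mol/L = 4.818 × 10^-3 mol
n(KOH) = 4.818 × 10^-3 mol (1:1 stoichiometry)
V(KOH) = 4.818 × 10^-3 mol / 0.4486 mol/L = 0.01074 L = 10.74 mL

10.74 mL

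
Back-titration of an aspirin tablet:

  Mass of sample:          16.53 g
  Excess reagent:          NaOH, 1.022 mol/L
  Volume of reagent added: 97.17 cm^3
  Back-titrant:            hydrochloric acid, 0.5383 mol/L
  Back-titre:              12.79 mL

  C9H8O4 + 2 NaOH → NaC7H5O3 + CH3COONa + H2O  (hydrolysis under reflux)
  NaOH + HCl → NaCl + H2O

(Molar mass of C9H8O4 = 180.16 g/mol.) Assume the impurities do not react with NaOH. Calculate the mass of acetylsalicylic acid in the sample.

n(NaOH) added = 0.09717 × 1.022 = 0.09931 mol
n(HCl) used in back-titration = 0.01279 × 0.5383 = 6.885 × 10^-3 mol
n(NaOH) left over = 6.885 × 10^-3 mol (1:1 ratio)
n(NaOH) consumed by analyte = 0.09931 − 6.885 × 10^-3 = 0.09242 mol
From the 1:2 ratio, n(C9H8O4) = 1/2 × 0.09242 = 0.04621 mol
mass of C9H8O4 = 0.04621 × 180.16 = 8.325 g

8.325 g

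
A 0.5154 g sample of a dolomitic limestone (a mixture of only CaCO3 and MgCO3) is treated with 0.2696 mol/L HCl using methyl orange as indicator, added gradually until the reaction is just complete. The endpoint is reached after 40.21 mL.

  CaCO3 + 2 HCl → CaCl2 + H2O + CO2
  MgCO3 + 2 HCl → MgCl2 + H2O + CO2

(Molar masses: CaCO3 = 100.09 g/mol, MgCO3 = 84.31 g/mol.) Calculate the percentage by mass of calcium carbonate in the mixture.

n(HCl) = 0.04021 × 0.2696 = 0.01084 mol
Let x = n(CaCO3), y = n(MgCO3).
Titrant: 2x + 2y = 0.01084;  mass: 100.09x + 84.31y = 0.5154
Solving, x = 3.702 × 10^-3 mol, y = 1.719 × 10^-3 mol
mass of CaCO3 = 3.702 × 10^-3 × 100.09 = 0.3705 g
% CaCO3 = 0.3705 / 0.5154 × 100 = 71.89 %

71.89 %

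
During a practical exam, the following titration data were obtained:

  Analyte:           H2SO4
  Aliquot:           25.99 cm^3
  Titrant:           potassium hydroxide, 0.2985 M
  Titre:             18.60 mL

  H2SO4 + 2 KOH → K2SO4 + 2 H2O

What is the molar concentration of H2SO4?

0.1068 M

n(KOH) = 0.01860 L × 0.2985 mol/L = 5.552 × 10^-3 mol
From the 1:2 mole ratio, n(H2SO4) = 1/2 × 5.552 × 10^-3 = 2.776 × 10^-3 mol
[H2SO4] = 2.776 × 10^-3 mol / 0.02599 L = 0.1068 mol/L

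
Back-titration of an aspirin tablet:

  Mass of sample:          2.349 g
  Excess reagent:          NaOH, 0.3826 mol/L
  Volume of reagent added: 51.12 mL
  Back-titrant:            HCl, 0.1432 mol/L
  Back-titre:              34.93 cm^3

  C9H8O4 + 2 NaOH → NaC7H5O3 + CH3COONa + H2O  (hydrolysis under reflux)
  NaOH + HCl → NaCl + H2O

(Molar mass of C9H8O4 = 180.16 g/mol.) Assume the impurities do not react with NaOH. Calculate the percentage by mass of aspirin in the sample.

n(NaOH) added = 0.05112 × 0.3826 = 0.01956 mol
n(HCl) used in back-titration = 0.03493 × 0.1432 = 5.002 × 10^-3 mol
n(NaOH) left over = 5.002 × 10^-3 mol (1:1 ratio)
n(NaOH) consumed by analyte = 0.01956 − 5.002 × 10^-3 = 0.01456 mol
From the 1:2 ratio, n(C9H8O4) = 1/2 × 0.01456 = 7.278 × 10^-3 mol
mass of C9H8O4 = 7.278 × 10^-3 × 180.16 = 1.311 g
% C9H8O4 = 1.311 / 2.349 × 100 = 55.82 %

55.82 %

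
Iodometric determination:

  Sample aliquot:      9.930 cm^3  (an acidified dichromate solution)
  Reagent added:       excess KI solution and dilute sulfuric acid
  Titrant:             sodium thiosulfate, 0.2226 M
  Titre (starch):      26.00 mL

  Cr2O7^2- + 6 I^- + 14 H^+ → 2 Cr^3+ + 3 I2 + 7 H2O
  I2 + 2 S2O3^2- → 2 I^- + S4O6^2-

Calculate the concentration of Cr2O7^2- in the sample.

n(S2O3^2-) = 0.02600 × 0.2226 = 5.788 × 10^-3 mol
n(I2) = n(S2O3^2-)/2 = 2.894 × 10^-3 mol
From the 1:3 ratio, n(Cr2O7^2-) in the aliquot = 1/3 × 2.894 × 10^-3 = 9.646 × 10^-4 mol
[Cr2O7^2-] = 9.646 × 10^-4 / 0.009930 = 0.09714 mol/L

0.09714 M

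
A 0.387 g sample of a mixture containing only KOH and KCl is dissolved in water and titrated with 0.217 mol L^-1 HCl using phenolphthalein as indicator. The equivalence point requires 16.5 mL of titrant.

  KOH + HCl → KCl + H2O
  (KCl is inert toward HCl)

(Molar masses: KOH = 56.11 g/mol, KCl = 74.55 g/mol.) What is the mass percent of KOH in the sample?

51.9 %

n(HCl) = 0.0165 × 0.217 = 3.58 × 10^-3 mol
Let x = n(KOH), y = n(KCl).
Titrant: 1x = 3.58 × 10^-3;  mass: 56.11x + 74.55y = 0.387
Solving, x = 3.58 × 10^-3 mol, y = 2.50 × 10^-3 mol
mass of KOH = 3.58 × 10^-3 × 56.11 = 0.201 g
% KOH = 0.201 / 0.387 × 100 = 51.9 %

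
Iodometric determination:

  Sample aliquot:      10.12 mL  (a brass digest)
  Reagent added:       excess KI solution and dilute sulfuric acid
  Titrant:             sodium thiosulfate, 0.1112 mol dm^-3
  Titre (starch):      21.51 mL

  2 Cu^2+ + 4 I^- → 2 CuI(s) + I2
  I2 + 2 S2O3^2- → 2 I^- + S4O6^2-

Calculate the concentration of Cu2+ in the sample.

0.2364 mol/L

n(S2O3^2-) = 0.02151 × 0.1112 = 2.392 × 10^-3 mol
n(I2) = n(S2O3^2-)/2 = 1.196 × 10^-3 mol
From the 2:1 ratio, n(Cu2+) in the aliquot = 2/1 × 1.196 × 10^-3 = 2.392 × 10^-3 mol
[Cu2+] = 2.392 × 10^-3 / 0.01012 = 0.2364 mol/L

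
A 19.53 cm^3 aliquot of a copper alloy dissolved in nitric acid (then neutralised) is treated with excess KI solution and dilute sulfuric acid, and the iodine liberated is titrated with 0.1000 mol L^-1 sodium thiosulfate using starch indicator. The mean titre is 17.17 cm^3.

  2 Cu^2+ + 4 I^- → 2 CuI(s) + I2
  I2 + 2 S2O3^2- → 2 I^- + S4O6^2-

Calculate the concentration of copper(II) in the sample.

n(S2O3^2-) = 0.01717 × 0.1000 = 1.717 × 10^-3 mol
n(I2) = n(S2O3^2-)/2 = 8.585 × 10^-4 mol
From the 2:1 ratio, n(Cu2+) in the aliquot = 2/1 × 8.585 × 10^-4 = 1.717 × 10^-3 mol
[Cu2+] = 1.717 × 10^-3 / 0.01953 = 0.08792 mol/L

0.08792 mol/L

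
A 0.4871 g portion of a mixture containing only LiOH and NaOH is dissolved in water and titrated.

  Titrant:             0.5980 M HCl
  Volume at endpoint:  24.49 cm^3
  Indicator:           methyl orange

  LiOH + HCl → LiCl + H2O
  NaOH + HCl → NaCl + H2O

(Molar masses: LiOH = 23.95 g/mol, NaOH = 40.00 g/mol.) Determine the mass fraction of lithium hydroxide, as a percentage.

30.24 %

n(HCl) = 0.02449 × 0.5980 = 0.01465 mol
Let x = n(LiOH), y = n(NaOH).
Titrant: 1x + 1y = 0.01465;  mass: 23.95x + 40.00y = 0.4871
Solving, x = 6.150 × 10^-3 mol, y = 8.495 × 10^-3 mol
mass of LiOH = 6.150 × 10^-3 × 23.95 = 0.1473 g
% LiOH = 0.1473 / 0.4871 × 100 = 30.24 %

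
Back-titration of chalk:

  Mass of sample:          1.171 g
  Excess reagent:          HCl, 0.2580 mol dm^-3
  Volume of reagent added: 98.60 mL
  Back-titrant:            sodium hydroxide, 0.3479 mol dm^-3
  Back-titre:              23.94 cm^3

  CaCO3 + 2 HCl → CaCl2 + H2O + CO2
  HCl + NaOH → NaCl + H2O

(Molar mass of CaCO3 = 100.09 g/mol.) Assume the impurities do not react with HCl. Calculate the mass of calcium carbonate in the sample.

0.8563 g

n(HCl) added = 0.09860 × 0.2580 = 0.02544 mol
n(NaOH) used in back-titration = 0.02394 × 0.3479 = 8.329 × 10^-3 mol
n(HCl) left over = 8.329 × 10^-3 mol (1:1 ratio)
n(HCl) consumed by analyte = 0.02544 − 8.329 × 10^-3 = 0.01711 mol
From the 1:2 ratio, n(CaCO3) = 1/2 × 0.01711 = 8.555 × 10^-3 mol
mass of CaCO3 = 8.555 × 10^-3 × 100.09 = 0.8563 g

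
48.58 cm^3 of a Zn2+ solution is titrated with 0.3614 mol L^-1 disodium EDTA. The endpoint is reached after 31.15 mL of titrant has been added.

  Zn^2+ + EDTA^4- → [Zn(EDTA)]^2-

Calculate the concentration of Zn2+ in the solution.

n(EDTA) = 0.03115 L × 0.3614 mol/L = 0.01126 mol
n(Zn2+) = 0.01126 mol (1:1 mole ratio)
[Zn2+] = 0.01126 mol / 0.04858 L = 0.2317 mol/L

0.2317 mol/L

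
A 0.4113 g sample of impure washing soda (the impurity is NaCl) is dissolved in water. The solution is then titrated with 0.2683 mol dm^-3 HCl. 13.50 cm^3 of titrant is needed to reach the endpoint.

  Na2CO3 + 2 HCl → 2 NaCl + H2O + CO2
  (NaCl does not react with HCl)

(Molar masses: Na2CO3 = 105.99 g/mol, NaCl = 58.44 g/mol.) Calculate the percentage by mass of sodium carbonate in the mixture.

46.67 %

n(HCl) = 0.01350 × 0.2683 = 3.622 × 10^-3 mol
Let x = n(Na2CO3), y = n(NaCl).
Titrant: 2x = 3.622 × 10^-3;  mass: 105.99x + 58.44y = 0.4113
Solving, x = 1.811 × 10^-3 mol, y = 3.753 × 10^-3 mol
mass of Na2CO3 = 1.811 × 10^-3 × 105.99 = 0.1920 g
% Na2CO3 = 0.1920 / 0.4113 × 100 = 46.67 %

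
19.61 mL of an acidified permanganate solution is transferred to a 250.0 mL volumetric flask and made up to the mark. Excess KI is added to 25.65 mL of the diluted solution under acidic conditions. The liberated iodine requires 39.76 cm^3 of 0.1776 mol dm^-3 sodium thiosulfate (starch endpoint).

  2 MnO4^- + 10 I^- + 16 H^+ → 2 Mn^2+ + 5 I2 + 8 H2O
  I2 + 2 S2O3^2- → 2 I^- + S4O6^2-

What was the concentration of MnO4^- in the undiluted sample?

n(S2O3^2-) = 0.03976 × 0.1776 = 7.061 × 10^-3 mol
n(I2) = n(S2O3^2-)/2 = 3.531 × 10^-3 mol
From the 2:5 ratio, n(MnO4^-) in the aliquot = 2/5 × 3.531 × 10^-3 = 1.412 × 10^-3 mol
[MnO4^-]_dilute = 1.412 × 10^-3 / 0.02565 = 0.05506 mol/L
[MnO4^-]_original = 0.05506 × 250.0/19.61 = 0.7019 mol/L

0.7019 mol/L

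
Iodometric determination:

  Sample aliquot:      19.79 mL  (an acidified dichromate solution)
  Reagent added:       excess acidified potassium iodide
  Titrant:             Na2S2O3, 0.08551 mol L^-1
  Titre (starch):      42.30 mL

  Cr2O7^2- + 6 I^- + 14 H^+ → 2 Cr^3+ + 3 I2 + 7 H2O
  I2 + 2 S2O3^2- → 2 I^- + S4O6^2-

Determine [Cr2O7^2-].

0.03046 mol/L

n(S2O3^2-) = 0.04230 × 0.08551 = 3.617 × 10^-3 mol
n(I2) = n(S2O3^2-)/2 = 1.809 × 10^-3 mol
From the 1:3 ratio, n(Cr2O7^2-) in the aliquot = 1/3 × 1.809 × 10^-3 = 6.028 × 10^-4 mol
[Cr2O7^2-] = 6.028 × 10^-4 / 0.01979 = 0.03046 mol/L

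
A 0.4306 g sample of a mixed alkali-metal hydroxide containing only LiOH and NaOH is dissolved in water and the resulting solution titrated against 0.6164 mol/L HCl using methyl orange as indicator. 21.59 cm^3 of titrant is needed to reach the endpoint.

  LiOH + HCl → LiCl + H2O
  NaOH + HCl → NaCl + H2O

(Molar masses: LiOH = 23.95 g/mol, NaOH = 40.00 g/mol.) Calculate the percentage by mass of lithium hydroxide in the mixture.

35.25 %

n(HCl) = 0.02159 × 0.6164 = 0.01331 mol
Let x = n(LiOH), y = n(NaOH).
Titrant: 1x + 1y = 0.01331;  mass: 23.95x + 40.00y = 0.4306
Solving, x = 6.338 × 10^-3 mol, y = 6.970 × 10^-3 mol
mass of LiOH = 6.338 × 10^-3 × 23.95 = 0.1518 g
% LiOH = 0.1518 / 0.4306 × 100 = 35.25 %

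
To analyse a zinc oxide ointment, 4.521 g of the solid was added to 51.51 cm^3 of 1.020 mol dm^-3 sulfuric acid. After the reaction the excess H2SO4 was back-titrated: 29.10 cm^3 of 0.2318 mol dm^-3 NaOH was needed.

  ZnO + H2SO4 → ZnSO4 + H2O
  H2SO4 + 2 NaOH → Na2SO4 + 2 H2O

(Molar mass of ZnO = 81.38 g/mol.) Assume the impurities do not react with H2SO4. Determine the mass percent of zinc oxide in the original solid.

n(H2SO4) added = 0.05151 × 1.020 = 0.05254 mol
n(NaOH) used in back-titration = 0.02910 × 0.2318 = 6.745 × 10^-3 mol
From the 1:2 ratio, n(H2SO4) left over = 1/2 × 6.745 × 10^-3 = 3.373 × 10^-3 mol
n(H2SO4) consumed by analyte = 0.05254 − 3.373 × 10^-3 = 0.04917 mol
n(ZnO) = 0.04917 mol (1:1 ratio)
mass of ZnO = 0.04917 × 81.38 = 4.001 g
% ZnO = 4.001 / 4.521 × 100 = 88.50 %

88.50 %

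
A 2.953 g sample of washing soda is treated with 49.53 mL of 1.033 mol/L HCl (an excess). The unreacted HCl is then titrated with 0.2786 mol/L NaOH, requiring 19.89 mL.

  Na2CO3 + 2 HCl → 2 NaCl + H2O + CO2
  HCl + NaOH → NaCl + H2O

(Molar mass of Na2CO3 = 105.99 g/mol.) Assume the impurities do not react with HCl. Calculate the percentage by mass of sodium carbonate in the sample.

n(HCl) added = 0.04953 × 1.033 = 0.05116 mol
n(NaOH) used in back-titration = 0.01989 × 0.2786 = 5.541 × 10^-3 mol
n(HCl) left over = 5.541 × 10^-3 mol (1:1 ratio)
n(HCl) consumed by analyte = 0.05116 − 5.541 × 10^-3 = 0.04562 mol
From the 1:2 ratio, n(Na2CO3) = 1/2 × 0.04562 = 0.02281 mol
mass of Na2CO3 = 0.02281 × 105.99 = 2.418 g
% Na2CO3 = 2.418 / 2.953 × 100 = 81.88 %

81.88 %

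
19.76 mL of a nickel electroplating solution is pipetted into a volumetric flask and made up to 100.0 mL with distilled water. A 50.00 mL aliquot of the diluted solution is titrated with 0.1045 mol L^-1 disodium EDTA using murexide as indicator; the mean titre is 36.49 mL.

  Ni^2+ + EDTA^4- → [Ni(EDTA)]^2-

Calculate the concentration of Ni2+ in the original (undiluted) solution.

0.3860 mol/L

n(EDTA) = 0.03649 × 0.1045 = 3.813 × 10^-3 mol
n(Ni2+) in the aliquot = 3.813 × 10^-3 mol (1:1 ratio)
[Ni2+]_dilute = 3.813 × 10^-3 / 0.05000 = 0.07626 mol/L
Dilution factor = 100.0 / 19.76 = 5.061
[Ni2+]_stock = 0.07626 × 5.061 = 0.3860 mol/L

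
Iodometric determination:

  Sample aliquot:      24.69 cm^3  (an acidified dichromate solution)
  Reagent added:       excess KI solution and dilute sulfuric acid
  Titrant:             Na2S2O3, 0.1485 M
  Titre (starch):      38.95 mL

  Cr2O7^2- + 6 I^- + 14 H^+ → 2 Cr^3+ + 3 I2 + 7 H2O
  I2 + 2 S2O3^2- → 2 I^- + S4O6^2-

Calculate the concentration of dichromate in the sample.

n(S2O3^2-) = 0.03895 × 0.1485 = 5.784 × 10^-3 mol
n(I2) = n(S2O3^2-)/2 = 2.892 × 10^-3 mol
From the 1:3 ratio, n(Cr2O7^2-) in the aliquot = 1/3 × 2.892 × 10^-3 = 9.640 × 10^-4 mol
[Cr2O7^2-] = 9.640 × 10^-4 / 0.02469 = 0.03904 mol/L

0.03904 M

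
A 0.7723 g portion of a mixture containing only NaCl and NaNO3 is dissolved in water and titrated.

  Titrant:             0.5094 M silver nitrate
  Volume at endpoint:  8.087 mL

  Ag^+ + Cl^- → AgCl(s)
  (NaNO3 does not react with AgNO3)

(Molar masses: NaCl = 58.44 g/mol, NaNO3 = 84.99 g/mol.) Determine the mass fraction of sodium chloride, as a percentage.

n(AgNO3) = 0.008087 × 0.5094 = 4.120 × 10^-3 mol
Let x = n(NaCl), y = n(NaNO3).
Titrant: 1x = 4.120 × 10^-3;  mass: 58.44x + 84.99y = 0.7723
Solving, x = 4.120 × 10^-3 mol, y = 6.254 × 10^-3 mol
mass of NaCl = 4.120 × 10^-3 × 58.44 = 0.2407 g
% NaCl = 0.2407 / 0.7723 × 100 = 31.17 %

31.17 %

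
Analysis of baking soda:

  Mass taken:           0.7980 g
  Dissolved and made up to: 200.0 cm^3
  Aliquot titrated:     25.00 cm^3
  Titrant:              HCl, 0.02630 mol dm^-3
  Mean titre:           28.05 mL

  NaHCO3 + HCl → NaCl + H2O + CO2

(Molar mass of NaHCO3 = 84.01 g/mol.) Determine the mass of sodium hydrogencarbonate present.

n(HCl) per titration = 0.02805 × 0.02630 = 7.377 × 10^-4 mol
n(NaHCO3) in each aliquot = 7.377 × 10^-4 mol (1:1 ratio)
n(NaHCO3) in the whole flask = 7.377 × 10^-4 × 200.0/25.00 = 5.902 × 10^-3 mol
mass of NaHCO3 = 5.902 × 10^-3 × 84.01 = 0.4958 g

0.4958 g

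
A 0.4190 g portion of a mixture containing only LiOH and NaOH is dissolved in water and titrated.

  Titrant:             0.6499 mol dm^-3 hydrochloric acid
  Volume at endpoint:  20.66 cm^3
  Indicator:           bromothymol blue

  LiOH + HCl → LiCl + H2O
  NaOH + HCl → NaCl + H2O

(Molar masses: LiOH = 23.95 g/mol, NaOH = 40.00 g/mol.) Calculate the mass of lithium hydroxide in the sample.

0.1762 g

n(HCl) = 0.02066 × 0.6499 = 0.01343 mol
Let x = n(LiOH), y = n(NaOH).
Titrant: 1x + 1y = 0.01343;  mass: 23.95x + 40.00y = 0.4190
Solving, x = 7.357 × 10^-3 mol, y = 6.070 × 10^-3 mol
mass of LiOH = 7.357 × 10^-3 × 23.95 = 0.1762 g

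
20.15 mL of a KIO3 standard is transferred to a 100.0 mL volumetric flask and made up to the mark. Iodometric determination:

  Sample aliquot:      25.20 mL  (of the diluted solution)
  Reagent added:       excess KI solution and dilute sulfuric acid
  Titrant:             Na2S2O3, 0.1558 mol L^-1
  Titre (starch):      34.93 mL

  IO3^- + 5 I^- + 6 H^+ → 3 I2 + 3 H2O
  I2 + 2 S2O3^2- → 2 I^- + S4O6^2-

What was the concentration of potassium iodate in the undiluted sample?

n(S2O3^2-) = 0.03493 × 0.1558 = 5.442 × 10^-3 mol
n(I2) = n(S2O3^2-)/2 = 2.721 × 10^-3 mol
From the 1:3 ratio, n(IO3^-) in the aliquot = 1/3 × 2.721 × 10^-3 = 9.070 × 10^-4 mol
[IO3^-]_dilute = 9.070 × 10^-4 / 0.02520 = 0.03599 mol/L
[IO3^-]_original = 0.03599 × 100.0/20.15 = 0.1786 mol/L

0.1786 mol/L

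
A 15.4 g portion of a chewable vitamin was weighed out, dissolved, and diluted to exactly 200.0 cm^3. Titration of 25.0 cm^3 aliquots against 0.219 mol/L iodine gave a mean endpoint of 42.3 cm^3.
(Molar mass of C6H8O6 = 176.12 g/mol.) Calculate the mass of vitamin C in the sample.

13.1 g

C6H8O6 + I2 → C6H6O6 + 2 HI
n(I2) per titration = 0.0423 × 0.219 = 9.26 × 10^-3 mol
n(C6H8O6) in each aliquot = 9.26 × 10^-3 mol (1:1 ratio)
n(C6H8O6) in the whole flask = 9.26 × 10^-3 × 200.0/25.0 = 0.0741 mol
mass of C6H8O6 = 0.0741 × 176.12 = 13.1 g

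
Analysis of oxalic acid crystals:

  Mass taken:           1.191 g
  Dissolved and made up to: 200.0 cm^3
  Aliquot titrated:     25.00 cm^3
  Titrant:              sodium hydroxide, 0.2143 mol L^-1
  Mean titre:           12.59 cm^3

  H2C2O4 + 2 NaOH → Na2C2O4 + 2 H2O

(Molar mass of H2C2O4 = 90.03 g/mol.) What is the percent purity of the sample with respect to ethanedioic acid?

n(NaOH) per titration = 0.01259 × 0.2143 = 2.698 × 10^-3 mol
From the 1:2 ratio, n(H2C2O4) in each aliquot = 1/2 × 2.698 × 10^-3 = 1.349 × 10^-3 mol
n(H2C2O4) in the whole flask = 1.349 × 10^-3 × 200.0/25.00 = 0.01079 mol
mass of H2C2O4 = 0.01079 × 90.03 = 0.9716 g
% H2C2O4 = 0.9716 / 1.191 × 100 = 81.58 %

81.58 %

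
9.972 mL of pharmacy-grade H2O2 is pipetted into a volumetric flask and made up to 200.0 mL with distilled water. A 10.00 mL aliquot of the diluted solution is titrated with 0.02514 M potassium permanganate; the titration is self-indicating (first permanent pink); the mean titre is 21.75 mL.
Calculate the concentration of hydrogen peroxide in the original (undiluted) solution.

2.742 M

2 MnO4^- + 5 H2O2 + 6 H^+ → 2 Mn^2+ + 5 O2 + 8 H2O
n(KMnO4) = 0.02175 × 0.02514 = 5.468 × 10^-4 mol
From the 5:2 ratio, n(H2O2) in the aliquot = 5/2 × 5.468 × 10^-4 = 1.367 × 10^-3 mol
[H2O2]_dilute = 1.367 × 10^-3 / 0.01000 = 0.1367 mol/L
Dilution factor = 200.0 / 9.972 = 20.06
[H2O2]_stock = 0.1367 × 20.06 = 2.742 mol/L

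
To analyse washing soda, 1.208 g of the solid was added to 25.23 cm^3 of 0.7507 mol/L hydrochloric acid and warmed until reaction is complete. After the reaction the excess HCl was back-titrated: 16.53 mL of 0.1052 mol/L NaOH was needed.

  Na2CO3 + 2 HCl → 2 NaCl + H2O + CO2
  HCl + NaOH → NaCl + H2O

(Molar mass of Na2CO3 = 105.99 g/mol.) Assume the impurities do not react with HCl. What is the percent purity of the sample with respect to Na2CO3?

n(HCl) added = 0.02523 × 0.7507 = 0.01894 mol
n(NaOH) used in back-titration = 0.01653 × 0.1052 = 1.739 × 10^-3 mol
n(HCl) left over = 1.739 × 10^-3 mol (1:1 ratio)
n(HCl) consumed by analyte = 0.01894 − 1.739 × 10^-3 = 0.01720 mol
From the 1:2 ratio, n(Na2CO3) = 1/2 × 0.01720 = 8.601 × 10^-3 mol
mass of Na2CO3 = 8.601 × 10^-3 × 105.99 = 0.9116 g
% Na2CO3 = 0.9116 / 1.208 × 100 = 75.46 %

75.46 %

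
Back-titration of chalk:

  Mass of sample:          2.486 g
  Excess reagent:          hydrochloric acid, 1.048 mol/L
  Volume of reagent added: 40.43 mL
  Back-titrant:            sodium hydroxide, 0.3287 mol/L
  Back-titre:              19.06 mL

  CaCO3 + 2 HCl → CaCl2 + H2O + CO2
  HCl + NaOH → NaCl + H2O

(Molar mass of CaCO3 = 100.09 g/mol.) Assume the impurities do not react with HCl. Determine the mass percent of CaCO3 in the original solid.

72.68 %

n(HCl) added = 0.04043 × 1.048 = 0.04237 mol
n(NaOH) used in back-titration = 0.01906 × 0.3287 = 6.265 × 10^-3 mol
n(HCl) left over = 6.265 × 10^-3 mol (1:1 ratio)
n(HCl) consumed by analyte = 0.04237 − 6.265 × 10^-3 = 0.03611 mol
From the 1:2 ratio, n(CaCO3) = 1/2 × 0.03611 = 0.01805 mol
mass of CaCO3 = 0.01805 × 100.09 = 1.807 g
% CaCO3 = 1.807 / 2.486 × 100 = 72.68 %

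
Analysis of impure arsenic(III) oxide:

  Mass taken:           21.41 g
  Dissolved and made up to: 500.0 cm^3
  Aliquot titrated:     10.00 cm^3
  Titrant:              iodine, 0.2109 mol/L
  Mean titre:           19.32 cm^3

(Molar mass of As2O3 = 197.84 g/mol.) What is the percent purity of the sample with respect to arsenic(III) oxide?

As2O3 + 2 I2 + 2 H2O → As2O5 + 4 HI
n(I2) per titration = 0.01932 × 0.2109 = 4.075 × 10^-3 mol
From the 1:2 ratio, n(As2O3) in each aliquot = 1/2 × 4.075 × 10^-3 = 2.037 × 10^-3 mol
n(As2O3) in the whole flask = 2.037 × 10^-3 × 500.0/10.00 = 0.1019 mol
mass of As2O3 = 0.1019 × 197.84 = 20.15 g
% As2O3 = 20.15 / 21.41 × 100 = 94.13 %

94.13 %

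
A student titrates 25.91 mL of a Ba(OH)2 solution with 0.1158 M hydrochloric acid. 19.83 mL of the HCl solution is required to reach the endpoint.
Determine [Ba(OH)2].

Ba(OH)2 + 2 HCl → BaCl2 + 2 H2O
n(HCl) = 0.01983 L × 0.1158 mol/L = 2.296 × 10^-3 mol
From the 1:2 mole ratio, n(Ba(OH)2) = 1/2 × 2.296 × 10^-3 = 1.148 × 10^-3 mol
[Ba(OH)2] = 1.148 × 10^-3 mol / 0.02591 L = 0.04431 mol/L

0.04431 M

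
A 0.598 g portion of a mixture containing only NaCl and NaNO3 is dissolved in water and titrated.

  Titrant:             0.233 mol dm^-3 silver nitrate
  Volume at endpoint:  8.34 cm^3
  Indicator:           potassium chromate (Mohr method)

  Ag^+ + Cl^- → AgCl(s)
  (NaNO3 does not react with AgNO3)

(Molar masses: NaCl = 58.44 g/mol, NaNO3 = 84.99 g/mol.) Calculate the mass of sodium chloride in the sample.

n(AgNO3) = 0.00834 × 0.233 = 1.94 × 10^-3 mol
Let x = n(NaCl), y = n(NaNO3).
Titrant: 1x = 1.94 × 10^-3;  mass: 58.44x + 84.99y = 0.598
Solving, x = 1.94 × 10^-3 mol, y = 5.70 × 10^-3 mol
mass of NaCl = 1.94 × 10^-3 × 58.44 = 0.114 g

0.114 g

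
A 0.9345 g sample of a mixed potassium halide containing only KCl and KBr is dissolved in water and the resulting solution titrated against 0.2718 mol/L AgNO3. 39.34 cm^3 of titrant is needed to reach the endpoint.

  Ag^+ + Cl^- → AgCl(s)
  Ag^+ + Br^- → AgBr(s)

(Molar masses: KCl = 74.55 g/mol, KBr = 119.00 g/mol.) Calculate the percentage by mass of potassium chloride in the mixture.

n(AgNO3) = 0.03934 × 0.2718 = 0.01069 mol
Let x = n(KCl), y = n(KBr).
Titrant: 1x + 1y = 0.01069;  mass: 74.55x + 119.00y = 0.9345
Solving, x = 7.602 × 10^-3 mol, y = 3.090 × 10^-3 mol
mass of KCl = 7.602 × 10^-3 × 74.55 = 0.5667 g
% KCl = 0.5667 / 0.9345 × 100 = 60.65 %

60.65 %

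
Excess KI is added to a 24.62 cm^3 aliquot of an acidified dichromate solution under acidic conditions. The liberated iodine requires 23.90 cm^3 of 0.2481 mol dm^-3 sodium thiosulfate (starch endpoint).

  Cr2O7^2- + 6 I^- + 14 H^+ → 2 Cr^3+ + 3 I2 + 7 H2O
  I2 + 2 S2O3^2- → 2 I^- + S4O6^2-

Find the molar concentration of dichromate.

0.04014 mol/L

n(S2O3^2-) = 0.02390 × 0.2481 = 5.930 × 10^-3 mol
n(I2) = n(S2O3^2-)/2 = 2.965 × 10^-3 mol
From the 1:3 ratio, n(Cr2O7^2-) in the aliquot = 1/3 × 2.965 × 10^-3 = 9.883 × 10^-4 mol
[Cr2O7^2-] = 9.883 × 10^-4 / 0.02462 = 0.04014 mol/L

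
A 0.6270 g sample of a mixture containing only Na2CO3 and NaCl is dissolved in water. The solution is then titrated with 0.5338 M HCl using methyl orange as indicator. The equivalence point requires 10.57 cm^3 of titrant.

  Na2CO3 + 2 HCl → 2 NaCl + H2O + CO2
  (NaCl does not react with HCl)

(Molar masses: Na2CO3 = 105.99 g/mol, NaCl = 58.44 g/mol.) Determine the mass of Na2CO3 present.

0.2990 g

n(HCl) = 0.01057 × 0.5338 = 5.642 × 10^-3 mol
Let x = n(Na2CO3), y = n(NaCl).
Titrant: 2x = 5.642 × 10^-3;  mass: 105.99x + 58.44y = 0.6270
Solving, x = 2.821 × 10^-3 mol, y = 5.612 × 10^-3 mol
mass of Na2CO3 = 2.821 × 10^-3 × 105.99 = 0.2990 g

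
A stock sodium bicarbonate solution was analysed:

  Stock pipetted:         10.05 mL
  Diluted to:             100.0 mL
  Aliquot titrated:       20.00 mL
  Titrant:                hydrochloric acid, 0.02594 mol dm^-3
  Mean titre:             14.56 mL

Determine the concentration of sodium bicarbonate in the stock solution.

0.1879 mol/L

NaHCO3 + HCl → NaCl + H2O + CO2
n(HCl) = 0.01456 × 0.02594 = 3.777 × 10^-4 mol
n(NaHCO3) in the aliquot = 3.777 × 10^-4 mol (1:1 ratio)
[NaHCO3]_dilute = 3.777 × 10^-4 / 0.02000 = 0.01888 mol/L
Dilution factor = 100.0 / 10.05 = 9.950
[NaHCO3]_stock = 0.01888 × 9.950 = 0.1879 mol/L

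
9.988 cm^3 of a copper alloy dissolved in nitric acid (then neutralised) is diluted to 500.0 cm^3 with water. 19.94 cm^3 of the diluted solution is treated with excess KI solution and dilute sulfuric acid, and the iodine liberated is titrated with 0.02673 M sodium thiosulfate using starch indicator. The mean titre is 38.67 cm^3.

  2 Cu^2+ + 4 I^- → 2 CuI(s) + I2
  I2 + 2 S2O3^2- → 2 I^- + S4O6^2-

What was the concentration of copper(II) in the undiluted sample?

n(S2O3^2-) = 0.03867 × 0.02673 = 1.034 × 10^-3 mol
n(I2) = n(S2O3^2-)/2 = 5.168 × 10^-4 mol
From the 2:1 ratio, n(Cu2+) in the aliquot = 2/1 × 5.168 × 10^-4 = 1.034 × 10^-3 mol
[Cu2+]_dilute = 1.034 × 10^-3 / 0.01994 = 0.05184 mol/L
[Cu2+]_original = 0.05184 × 500.0/9.988 = 2.595 mol/L

2.595 M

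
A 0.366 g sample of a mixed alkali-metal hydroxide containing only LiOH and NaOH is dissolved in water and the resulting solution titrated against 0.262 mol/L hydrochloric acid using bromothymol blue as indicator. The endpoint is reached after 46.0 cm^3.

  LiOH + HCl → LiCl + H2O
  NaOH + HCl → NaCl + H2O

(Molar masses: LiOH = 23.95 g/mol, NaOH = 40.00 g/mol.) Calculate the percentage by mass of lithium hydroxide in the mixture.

47.3 %

n(HCl) = 0.0460 × 0.262 = 0.0121 mol
Let x = n(LiOH), y = n(NaOH).
Titrant: 1x + 1y = 0.0121;  mass: 23.95x + 40.00y = 0.366
Solving, x = 7.23 × 10^-3 mol, y = 4.82 × 10^-3 mol
mass of LiOH = 7.23 × 10^-3 × 23.95 = 0.173 g
% LiOH = 0.173 / 0.366 × 100 = 47.3 %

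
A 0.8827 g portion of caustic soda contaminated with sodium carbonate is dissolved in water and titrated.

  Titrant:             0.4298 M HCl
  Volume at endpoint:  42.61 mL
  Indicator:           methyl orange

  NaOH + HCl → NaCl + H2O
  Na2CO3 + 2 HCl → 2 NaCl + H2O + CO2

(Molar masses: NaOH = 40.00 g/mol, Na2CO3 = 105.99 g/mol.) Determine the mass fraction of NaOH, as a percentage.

n(HCl) = 0.04261 × 0.4298 = 0.01831 mol
Let x = n(NaOH), y = n(Na2CO3).
Titrant: 1x + 2y = 0.01831;  mass: 40.00x + 105.99y = 0.8827
Solving, x = 6.759 × 10^-3 mol, y = 5.777 × 10^-3 mol
mass of NaOH = 6.759 × 10^-3 × 40.00 = 0.2704 g
% NaOH = 0.2704 / 0.8827 × 100 = 30.63 %

30.63 %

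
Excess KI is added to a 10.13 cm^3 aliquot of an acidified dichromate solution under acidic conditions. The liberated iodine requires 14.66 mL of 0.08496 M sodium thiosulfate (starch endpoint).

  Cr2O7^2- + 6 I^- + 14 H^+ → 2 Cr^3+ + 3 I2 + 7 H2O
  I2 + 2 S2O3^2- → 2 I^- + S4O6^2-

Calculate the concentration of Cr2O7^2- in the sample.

n(S2O3^2-) = 0.01466 × 0.08496 = 1.246 × 10^-3 mol
n(I2) = n(S2O3^2-)/2 = 6.228 × 10^-4 mol
From the 1:3 ratio, n(Cr2O7^2-) in the aliquot = 1/3 × 6.228 × 10^-4 = 2.076 × 10^-4 mol
[Cr2O7^2-] = 2.076 × 10^-4 / 0.01013 = 0.02049 mol/L

0.02049 M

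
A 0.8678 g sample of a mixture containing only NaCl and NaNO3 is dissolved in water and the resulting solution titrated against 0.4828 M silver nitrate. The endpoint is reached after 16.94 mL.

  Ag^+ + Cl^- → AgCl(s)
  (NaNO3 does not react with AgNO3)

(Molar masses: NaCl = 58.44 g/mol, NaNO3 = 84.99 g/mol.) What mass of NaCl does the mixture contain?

n(AgNO3) = 0.01694 × 0.4828 = 8.179 × 10^-3 mol
Let x = n(NaCl), y = n(NaNO3).
Titrant: 1x = 8.179 × 10^-3;  mass: 58.44x + 84.99y = 0.8678
Solving, x = 8.179 × 10^-3 mol, y = 4.587 × 10^-3 mol
mass of NaCl = 8.179 × 10^-3 × 58.44 = 0.4780 g

0.4780 g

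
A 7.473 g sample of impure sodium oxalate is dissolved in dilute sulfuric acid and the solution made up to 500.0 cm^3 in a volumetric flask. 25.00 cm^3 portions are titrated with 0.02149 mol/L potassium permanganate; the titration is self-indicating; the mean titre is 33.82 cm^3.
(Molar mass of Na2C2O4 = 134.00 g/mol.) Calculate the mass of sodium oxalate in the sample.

4.870 g

2 MnO4^- + 5 C2O4^2- + 16 H^+ → 2 Mn^2+ + 10 CO2 + 8 H2O
n(KMnO4) per titration = 0.03382 × 0.02149 = 7.268 × 10^-4 mol
From the 5:2 ratio, n(Na2C2O4) in each aliquot = 5/2 × 7.268 × 10^-4 = 1.817 × 10^-3 mol
n(Na2C2O4) in the whole flask = 1.817 × 10^-3 × 500.0/25.00 = 0.03634 mol
mass of Na2C2O4 = 0.03634 × 134.00 = 4.870 g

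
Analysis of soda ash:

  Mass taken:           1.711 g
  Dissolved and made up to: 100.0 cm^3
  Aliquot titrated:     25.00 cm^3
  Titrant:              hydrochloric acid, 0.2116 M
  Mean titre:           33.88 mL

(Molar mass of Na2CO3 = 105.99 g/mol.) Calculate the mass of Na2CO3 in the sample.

Na2CO3 + 2 HCl → 2 NaCl + H2O + CO2
n(HCl) per titration = 0.03388 × 0.2116 = 7.169 × 10^-3 mol
From the 1:2 ratio, n(Na2CO3) in each aliquot = 1/2 × 7.169 × 10^-3 = 3.585 × 10^-3 mol
n(Na2CO3) in the whole flask = 3.585 × 10^-3 × 100.0/25.00 = 0.01434 mol
mass of Na2CO3 = 0.01434 × 105.99 = 1.520 g

1.520 g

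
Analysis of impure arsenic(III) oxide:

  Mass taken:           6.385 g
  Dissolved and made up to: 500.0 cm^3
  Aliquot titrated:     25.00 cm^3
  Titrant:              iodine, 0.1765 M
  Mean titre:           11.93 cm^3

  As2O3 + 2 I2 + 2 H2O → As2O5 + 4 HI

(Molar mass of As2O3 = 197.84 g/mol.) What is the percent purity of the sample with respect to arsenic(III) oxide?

65.24 %

n(I2) per titration = 0.01193 × 0.1765 = 2.106 × 10^-3 mol
From the 1:2 ratio, n(As2O3) in each aliquot = 1/2 × 2.106 × 10^-3 = 1.053 × 10^-3 mol
n(As2O3) in the whole flask = 1.053 × 10^-3 × 500.0/25.00 = 0.02106 mol
mass of As2O3 = 0.02106 × 197.84 = 4.166 g
% As2O3 = 4.166 / 6.385 × 100 = 65.24 %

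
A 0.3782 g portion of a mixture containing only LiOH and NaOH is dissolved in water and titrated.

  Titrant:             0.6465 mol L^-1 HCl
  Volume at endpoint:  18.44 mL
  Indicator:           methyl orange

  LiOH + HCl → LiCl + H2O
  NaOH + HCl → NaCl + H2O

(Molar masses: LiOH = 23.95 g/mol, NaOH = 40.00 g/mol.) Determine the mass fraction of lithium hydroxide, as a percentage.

38.93 %

n(HCl) = 0.01844 × 0.6465 = 0.01192 mol
Let x = n(LiOH), y = n(NaOH).
Titrant: 1x + 1y = 0.01192;  mass: 23.95x + 40.00y = 0.3782
Solving, x = 6.147 × 10^-3 mol, y = 5.775 × 10^-3 mol
mass of LiOH = 6.147 × 10^-3 × 23.95 = 0.1472 g
% LiOH = 0.1472 / 0.3782 × 100 = 38.93 %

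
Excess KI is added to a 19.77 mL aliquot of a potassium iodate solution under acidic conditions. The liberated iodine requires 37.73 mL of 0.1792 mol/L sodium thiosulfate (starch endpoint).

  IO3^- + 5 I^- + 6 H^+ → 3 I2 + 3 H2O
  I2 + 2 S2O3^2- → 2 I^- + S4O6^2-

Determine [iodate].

n(S2O3^2-) = 0.03773 × 0.1792 = 6.761 × 10^-3 mol
n(I2) = n(S2O3^2-)/2 = 3.381 × 10^-3 mol
From the 1:3 ratio, n(IO3^-) in the aliquot = 1/3 × 3.381 × 10^-3 = 1.127 × 10^-3 mol
[IO3^-] = 1.127 × 10^-3 / 0.01977 = 0.05700 mol/L

0.05700 mol/L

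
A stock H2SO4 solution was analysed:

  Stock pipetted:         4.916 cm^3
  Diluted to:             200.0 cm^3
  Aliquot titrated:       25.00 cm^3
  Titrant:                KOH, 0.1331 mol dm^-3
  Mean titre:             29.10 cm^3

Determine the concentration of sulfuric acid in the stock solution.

H2SO4 + 2 KOH → K2SO4 + 2 H2O
n(KOH) = 0.02910 × 0.1331 = 3.873 × 10^-3 mol
From the 1:2 ratio, n(H2SO4) in the aliquot = 1/2 × 3.873 × 10^-3 = 1.937 × 10^-3 mol
[H2SO4]_dilute = 1.937 × 10^-3 / 0.02500 = 0.07746 mol/L
Dilution factor = 200.0 / 4.916 = 40.68
[H2SO4]_stock = 0.07746 × 40.68 = 3.152 mol/L

3.152 mol/L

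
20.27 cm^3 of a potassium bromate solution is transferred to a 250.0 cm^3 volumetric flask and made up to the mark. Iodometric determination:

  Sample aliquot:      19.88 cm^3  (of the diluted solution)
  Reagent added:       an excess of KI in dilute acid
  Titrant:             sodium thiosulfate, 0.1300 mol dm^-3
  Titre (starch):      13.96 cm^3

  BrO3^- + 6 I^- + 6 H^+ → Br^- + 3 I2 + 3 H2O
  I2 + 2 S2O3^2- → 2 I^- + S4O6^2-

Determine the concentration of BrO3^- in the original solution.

0.1876 mol/L

n(S2O3^2-) = 0.01396 × 0.1300 = 1.815 × 10^-3 mol
n(I2) = n(S2O3^2-)/2 = 9.074 × 10^-4 mol
From the 1:3 ratio, n(BrO3^-) in the aliquot = 1/3 × 9.074 × 10^-4 = 3.025 × 10^-4 mol
[BrO3^-]_dilute = 3.025 × 10^-4 / 0.01988 = 0.01521 mol/L
[BrO3^-]_original = 0.01521 × 250.0/20.27 = 0.1876 mol/L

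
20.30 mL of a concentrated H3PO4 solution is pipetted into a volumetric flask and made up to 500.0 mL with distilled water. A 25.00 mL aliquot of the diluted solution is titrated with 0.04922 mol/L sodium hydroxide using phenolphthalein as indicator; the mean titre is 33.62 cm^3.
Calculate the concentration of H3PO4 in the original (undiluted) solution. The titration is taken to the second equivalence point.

H3PO4 + 2 NaOH → Na2HPO4 + 2 H2O
n(NaOH) = 0.03362 × 0.04922 = 1.655 × 10^-3 mol
From the 1:2 ratio, n(H3PO4) in the aliquot = 1/2 × 1.655 × 10^-3 = 8.274 × 10^-4 mol
[H3PO4]_dilute = 8.274 × 10^-4 / 0.02500 = 0.03310 mol/L
Dilution factor = 500.0 / 20.30 = 24.63
[H3PO4]_stock = 0.03310 × 24.63 = 0.8152 mol/L

0.8152 mol/L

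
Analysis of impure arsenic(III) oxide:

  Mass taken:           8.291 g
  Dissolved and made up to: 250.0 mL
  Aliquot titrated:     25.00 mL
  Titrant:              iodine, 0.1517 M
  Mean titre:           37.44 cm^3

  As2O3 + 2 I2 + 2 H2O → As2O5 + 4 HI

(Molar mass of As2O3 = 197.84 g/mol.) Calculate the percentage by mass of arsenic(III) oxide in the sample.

67.76 %

n(I2) per titration = 0.03744 × 0.1517 = 5.680 × 10^-3 mol
From the 1:2 ratio, n(As2O3) in each aliquot = 1/2 × 5.680 × 10^-3 = 2.840 × 10^-3 mol
n(As2O3) in the whole flask = 2.840 × 10^-3 × 250.0/25.00 = 0.02840 mol
mass of As2O3 = 0.02840 × 197.84 = 5.618 g
% As2O3 = 5.618 / 8.291 × 100 = 67.76 %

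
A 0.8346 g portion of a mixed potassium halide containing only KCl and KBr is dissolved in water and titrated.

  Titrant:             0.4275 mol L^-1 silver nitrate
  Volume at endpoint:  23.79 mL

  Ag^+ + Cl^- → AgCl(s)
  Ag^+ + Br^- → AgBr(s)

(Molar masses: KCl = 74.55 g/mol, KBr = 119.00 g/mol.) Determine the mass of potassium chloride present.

n(AgNO3) = 0.02379 × 0.4275 = 0.01017 mol
Let x = n(KCl), y = n(KBr).
Titrant: 1x + 1y = 0.01017;  mass: 74.55x + 119.00y = 0.8346
Solving, x = 8.451 × 10^-3 mol, y = 1.719 × 10^-3 mol
mass of KCl = 8.451 × 10^-3 × 74.55 = 0.6300 g

0.6300 g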